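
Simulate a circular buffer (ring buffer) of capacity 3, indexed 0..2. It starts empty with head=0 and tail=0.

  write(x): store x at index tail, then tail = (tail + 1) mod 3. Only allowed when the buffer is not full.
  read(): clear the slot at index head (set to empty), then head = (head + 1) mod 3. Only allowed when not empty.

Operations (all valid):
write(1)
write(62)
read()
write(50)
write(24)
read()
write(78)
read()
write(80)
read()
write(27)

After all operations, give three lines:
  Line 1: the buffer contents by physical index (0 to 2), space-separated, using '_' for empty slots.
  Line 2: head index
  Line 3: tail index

Answer: 27 78 80
1
1

Derivation:
write(1): buf=[1 _ _], head=0, tail=1, size=1
write(62): buf=[1 62 _], head=0, tail=2, size=2
read(): buf=[_ 62 _], head=1, tail=2, size=1
write(50): buf=[_ 62 50], head=1, tail=0, size=2
write(24): buf=[24 62 50], head=1, tail=1, size=3
read(): buf=[24 _ 50], head=2, tail=1, size=2
write(78): buf=[24 78 50], head=2, tail=2, size=3
read(): buf=[24 78 _], head=0, tail=2, size=2
write(80): buf=[24 78 80], head=0, tail=0, size=3
read(): buf=[_ 78 80], head=1, tail=0, size=2
write(27): buf=[27 78 80], head=1, tail=1, size=3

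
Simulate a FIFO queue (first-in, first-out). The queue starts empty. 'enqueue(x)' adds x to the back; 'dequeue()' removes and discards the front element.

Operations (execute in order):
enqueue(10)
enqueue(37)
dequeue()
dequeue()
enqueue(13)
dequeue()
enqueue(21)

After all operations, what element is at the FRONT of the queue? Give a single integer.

enqueue(10): queue = [10]
enqueue(37): queue = [10, 37]
dequeue(): queue = [37]
dequeue(): queue = []
enqueue(13): queue = [13]
dequeue(): queue = []
enqueue(21): queue = [21]

Answer: 21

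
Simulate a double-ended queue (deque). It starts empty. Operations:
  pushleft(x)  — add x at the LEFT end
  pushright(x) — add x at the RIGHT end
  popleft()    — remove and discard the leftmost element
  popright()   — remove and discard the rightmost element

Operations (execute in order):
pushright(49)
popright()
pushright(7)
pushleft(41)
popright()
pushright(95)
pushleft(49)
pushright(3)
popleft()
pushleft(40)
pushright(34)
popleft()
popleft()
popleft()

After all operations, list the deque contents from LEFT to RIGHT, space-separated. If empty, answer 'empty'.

pushright(49): [49]
popright(): []
pushright(7): [7]
pushleft(41): [41, 7]
popright(): [41]
pushright(95): [41, 95]
pushleft(49): [49, 41, 95]
pushright(3): [49, 41, 95, 3]
popleft(): [41, 95, 3]
pushleft(40): [40, 41, 95, 3]
pushright(34): [40, 41, 95, 3, 34]
popleft(): [41, 95, 3, 34]
popleft(): [95, 3, 34]
popleft(): [3, 34]

Answer: 3 34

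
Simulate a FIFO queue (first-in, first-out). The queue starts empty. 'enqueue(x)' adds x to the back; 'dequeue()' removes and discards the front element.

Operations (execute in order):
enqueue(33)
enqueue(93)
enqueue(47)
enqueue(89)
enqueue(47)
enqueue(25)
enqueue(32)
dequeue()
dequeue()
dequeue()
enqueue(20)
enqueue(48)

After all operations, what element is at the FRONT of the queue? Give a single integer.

Answer: 89

Derivation:
enqueue(33): queue = [33]
enqueue(93): queue = [33, 93]
enqueue(47): queue = [33, 93, 47]
enqueue(89): queue = [33, 93, 47, 89]
enqueue(47): queue = [33, 93, 47, 89, 47]
enqueue(25): queue = [33, 93, 47, 89, 47, 25]
enqueue(32): queue = [33, 93, 47, 89, 47, 25, 32]
dequeue(): queue = [93, 47, 89, 47, 25, 32]
dequeue(): queue = [47, 89, 47, 25, 32]
dequeue(): queue = [89, 47, 25, 32]
enqueue(20): queue = [89, 47, 25, 32, 20]
enqueue(48): queue = [89, 47, 25, 32, 20, 48]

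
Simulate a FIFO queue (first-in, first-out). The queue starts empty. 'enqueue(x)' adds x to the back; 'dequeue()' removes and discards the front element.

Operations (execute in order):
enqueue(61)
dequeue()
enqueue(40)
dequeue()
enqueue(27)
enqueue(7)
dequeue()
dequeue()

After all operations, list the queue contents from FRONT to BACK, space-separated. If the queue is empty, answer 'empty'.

Answer: empty

Derivation:
enqueue(61): [61]
dequeue(): []
enqueue(40): [40]
dequeue(): []
enqueue(27): [27]
enqueue(7): [27, 7]
dequeue(): [7]
dequeue(): []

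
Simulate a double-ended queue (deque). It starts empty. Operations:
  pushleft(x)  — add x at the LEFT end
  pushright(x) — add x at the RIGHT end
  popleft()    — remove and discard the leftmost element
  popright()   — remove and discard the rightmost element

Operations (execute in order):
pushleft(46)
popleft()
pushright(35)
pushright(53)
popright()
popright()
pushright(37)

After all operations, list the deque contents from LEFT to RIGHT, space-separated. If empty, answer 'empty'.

Answer: 37

Derivation:
pushleft(46): [46]
popleft(): []
pushright(35): [35]
pushright(53): [35, 53]
popright(): [35]
popright(): []
pushright(37): [37]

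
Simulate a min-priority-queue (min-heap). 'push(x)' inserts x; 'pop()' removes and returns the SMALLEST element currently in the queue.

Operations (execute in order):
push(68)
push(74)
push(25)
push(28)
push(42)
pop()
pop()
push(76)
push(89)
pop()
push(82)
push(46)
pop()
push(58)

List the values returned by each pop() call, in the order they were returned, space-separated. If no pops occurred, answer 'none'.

Answer: 25 28 42 46

Derivation:
push(68): heap contents = [68]
push(74): heap contents = [68, 74]
push(25): heap contents = [25, 68, 74]
push(28): heap contents = [25, 28, 68, 74]
push(42): heap contents = [25, 28, 42, 68, 74]
pop() → 25: heap contents = [28, 42, 68, 74]
pop() → 28: heap contents = [42, 68, 74]
push(76): heap contents = [42, 68, 74, 76]
push(89): heap contents = [42, 68, 74, 76, 89]
pop() → 42: heap contents = [68, 74, 76, 89]
push(82): heap contents = [68, 74, 76, 82, 89]
push(46): heap contents = [46, 68, 74, 76, 82, 89]
pop() → 46: heap contents = [68, 74, 76, 82, 89]
push(58): heap contents = [58, 68, 74, 76, 82, 89]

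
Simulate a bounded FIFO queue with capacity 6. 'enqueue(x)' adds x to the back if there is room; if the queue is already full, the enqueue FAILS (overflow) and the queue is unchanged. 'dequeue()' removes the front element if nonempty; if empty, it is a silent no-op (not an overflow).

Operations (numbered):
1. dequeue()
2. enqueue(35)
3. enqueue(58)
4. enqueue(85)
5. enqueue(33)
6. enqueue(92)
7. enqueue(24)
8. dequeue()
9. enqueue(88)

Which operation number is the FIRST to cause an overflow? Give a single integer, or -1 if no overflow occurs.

1. dequeue(): empty, no-op, size=0
2. enqueue(35): size=1
3. enqueue(58): size=2
4. enqueue(85): size=3
5. enqueue(33): size=4
6. enqueue(92): size=5
7. enqueue(24): size=6
8. dequeue(): size=5
9. enqueue(88): size=6

Answer: -1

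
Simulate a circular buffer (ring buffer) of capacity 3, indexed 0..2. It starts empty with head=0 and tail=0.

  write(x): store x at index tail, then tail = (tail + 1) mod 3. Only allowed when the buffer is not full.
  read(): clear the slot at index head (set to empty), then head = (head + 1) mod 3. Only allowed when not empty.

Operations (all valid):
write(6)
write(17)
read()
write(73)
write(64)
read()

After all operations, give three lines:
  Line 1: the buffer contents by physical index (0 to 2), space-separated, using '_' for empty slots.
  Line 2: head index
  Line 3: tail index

write(6): buf=[6 _ _], head=0, tail=1, size=1
write(17): buf=[6 17 _], head=0, tail=2, size=2
read(): buf=[_ 17 _], head=1, tail=2, size=1
write(73): buf=[_ 17 73], head=1, tail=0, size=2
write(64): buf=[64 17 73], head=1, tail=1, size=3
read(): buf=[64 _ 73], head=2, tail=1, size=2

Answer: 64 _ 73
2
1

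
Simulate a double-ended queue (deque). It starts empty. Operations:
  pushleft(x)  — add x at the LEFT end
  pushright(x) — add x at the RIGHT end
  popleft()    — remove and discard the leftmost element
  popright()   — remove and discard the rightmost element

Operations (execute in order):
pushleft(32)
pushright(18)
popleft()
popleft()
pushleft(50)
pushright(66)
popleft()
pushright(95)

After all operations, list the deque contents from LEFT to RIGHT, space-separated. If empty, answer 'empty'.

pushleft(32): [32]
pushright(18): [32, 18]
popleft(): [18]
popleft(): []
pushleft(50): [50]
pushright(66): [50, 66]
popleft(): [66]
pushright(95): [66, 95]

Answer: 66 95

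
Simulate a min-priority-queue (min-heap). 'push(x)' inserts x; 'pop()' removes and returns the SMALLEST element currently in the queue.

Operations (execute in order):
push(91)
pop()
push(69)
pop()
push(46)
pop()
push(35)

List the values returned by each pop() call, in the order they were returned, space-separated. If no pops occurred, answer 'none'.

Answer: 91 69 46

Derivation:
push(91): heap contents = [91]
pop() → 91: heap contents = []
push(69): heap contents = [69]
pop() → 69: heap contents = []
push(46): heap contents = [46]
pop() → 46: heap contents = []
push(35): heap contents = [35]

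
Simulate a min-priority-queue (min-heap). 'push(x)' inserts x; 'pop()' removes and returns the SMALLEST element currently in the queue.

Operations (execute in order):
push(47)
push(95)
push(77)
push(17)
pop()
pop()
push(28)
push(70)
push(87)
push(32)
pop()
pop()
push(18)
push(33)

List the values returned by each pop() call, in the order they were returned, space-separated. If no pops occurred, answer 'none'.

push(47): heap contents = [47]
push(95): heap contents = [47, 95]
push(77): heap contents = [47, 77, 95]
push(17): heap contents = [17, 47, 77, 95]
pop() → 17: heap contents = [47, 77, 95]
pop() → 47: heap contents = [77, 95]
push(28): heap contents = [28, 77, 95]
push(70): heap contents = [28, 70, 77, 95]
push(87): heap contents = [28, 70, 77, 87, 95]
push(32): heap contents = [28, 32, 70, 77, 87, 95]
pop() → 28: heap contents = [32, 70, 77, 87, 95]
pop() → 32: heap contents = [70, 77, 87, 95]
push(18): heap contents = [18, 70, 77, 87, 95]
push(33): heap contents = [18, 33, 70, 77, 87, 95]

Answer: 17 47 28 32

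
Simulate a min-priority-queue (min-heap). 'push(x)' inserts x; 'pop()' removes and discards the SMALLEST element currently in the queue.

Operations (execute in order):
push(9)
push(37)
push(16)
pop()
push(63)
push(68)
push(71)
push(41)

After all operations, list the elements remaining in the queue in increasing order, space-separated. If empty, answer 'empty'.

Answer: 16 37 41 63 68 71

Derivation:
push(9): heap contents = [9]
push(37): heap contents = [9, 37]
push(16): heap contents = [9, 16, 37]
pop() → 9: heap contents = [16, 37]
push(63): heap contents = [16, 37, 63]
push(68): heap contents = [16, 37, 63, 68]
push(71): heap contents = [16, 37, 63, 68, 71]
push(41): heap contents = [16, 37, 41, 63, 68, 71]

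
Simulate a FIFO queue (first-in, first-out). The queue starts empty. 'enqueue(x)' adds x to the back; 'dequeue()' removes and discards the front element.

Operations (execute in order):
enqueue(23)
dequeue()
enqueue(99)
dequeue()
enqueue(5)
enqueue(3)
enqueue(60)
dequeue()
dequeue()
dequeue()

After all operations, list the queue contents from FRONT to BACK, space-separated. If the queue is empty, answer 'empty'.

enqueue(23): [23]
dequeue(): []
enqueue(99): [99]
dequeue(): []
enqueue(5): [5]
enqueue(3): [5, 3]
enqueue(60): [5, 3, 60]
dequeue(): [3, 60]
dequeue(): [60]
dequeue(): []

Answer: empty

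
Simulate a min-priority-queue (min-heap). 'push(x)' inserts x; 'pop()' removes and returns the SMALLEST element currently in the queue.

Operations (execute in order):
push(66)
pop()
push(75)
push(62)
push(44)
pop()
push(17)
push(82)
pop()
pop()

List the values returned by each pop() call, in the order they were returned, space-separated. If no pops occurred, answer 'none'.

Answer: 66 44 17 62

Derivation:
push(66): heap contents = [66]
pop() → 66: heap contents = []
push(75): heap contents = [75]
push(62): heap contents = [62, 75]
push(44): heap contents = [44, 62, 75]
pop() → 44: heap contents = [62, 75]
push(17): heap contents = [17, 62, 75]
push(82): heap contents = [17, 62, 75, 82]
pop() → 17: heap contents = [62, 75, 82]
pop() → 62: heap contents = [75, 82]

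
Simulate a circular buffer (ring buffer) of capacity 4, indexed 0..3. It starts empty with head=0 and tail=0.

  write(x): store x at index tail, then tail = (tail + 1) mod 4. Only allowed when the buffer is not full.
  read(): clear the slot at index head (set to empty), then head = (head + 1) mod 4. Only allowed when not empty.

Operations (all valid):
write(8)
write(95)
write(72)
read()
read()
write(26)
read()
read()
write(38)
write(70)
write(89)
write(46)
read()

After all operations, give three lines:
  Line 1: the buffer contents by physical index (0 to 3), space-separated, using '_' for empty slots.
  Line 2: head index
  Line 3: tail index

Answer: _ 70 89 46
1
0

Derivation:
write(8): buf=[8 _ _ _], head=0, tail=1, size=1
write(95): buf=[8 95 _ _], head=0, tail=2, size=2
write(72): buf=[8 95 72 _], head=0, tail=3, size=3
read(): buf=[_ 95 72 _], head=1, tail=3, size=2
read(): buf=[_ _ 72 _], head=2, tail=3, size=1
write(26): buf=[_ _ 72 26], head=2, tail=0, size=2
read(): buf=[_ _ _ 26], head=3, tail=0, size=1
read(): buf=[_ _ _ _], head=0, tail=0, size=0
write(38): buf=[38 _ _ _], head=0, tail=1, size=1
write(70): buf=[38 70 _ _], head=0, tail=2, size=2
write(89): buf=[38 70 89 _], head=0, tail=3, size=3
write(46): buf=[38 70 89 46], head=0, tail=0, size=4
read(): buf=[_ 70 89 46], head=1, tail=0, size=3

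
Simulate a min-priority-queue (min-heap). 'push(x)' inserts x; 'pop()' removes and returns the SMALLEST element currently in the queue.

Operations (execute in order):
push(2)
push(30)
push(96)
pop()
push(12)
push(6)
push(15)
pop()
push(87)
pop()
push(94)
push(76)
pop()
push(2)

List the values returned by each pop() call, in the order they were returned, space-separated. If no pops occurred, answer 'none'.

push(2): heap contents = [2]
push(30): heap contents = [2, 30]
push(96): heap contents = [2, 30, 96]
pop() → 2: heap contents = [30, 96]
push(12): heap contents = [12, 30, 96]
push(6): heap contents = [6, 12, 30, 96]
push(15): heap contents = [6, 12, 15, 30, 96]
pop() → 6: heap contents = [12, 15, 30, 96]
push(87): heap contents = [12, 15, 30, 87, 96]
pop() → 12: heap contents = [15, 30, 87, 96]
push(94): heap contents = [15, 30, 87, 94, 96]
push(76): heap contents = [15, 30, 76, 87, 94, 96]
pop() → 15: heap contents = [30, 76, 87, 94, 96]
push(2): heap contents = [2, 30, 76, 87, 94, 96]

Answer: 2 6 12 15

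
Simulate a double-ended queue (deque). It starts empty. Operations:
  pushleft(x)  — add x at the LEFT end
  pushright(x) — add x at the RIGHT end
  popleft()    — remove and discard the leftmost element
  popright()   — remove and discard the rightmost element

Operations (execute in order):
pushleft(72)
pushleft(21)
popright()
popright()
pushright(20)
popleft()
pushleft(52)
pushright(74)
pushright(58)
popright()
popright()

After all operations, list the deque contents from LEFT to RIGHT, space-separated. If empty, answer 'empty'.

Answer: 52

Derivation:
pushleft(72): [72]
pushleft(21): [21, 72]
popright(): [21]
popright(): []
pushright(20): [20]
popleft(): []
pushleft(52): [52]
pushright(74): [52, 74]
pushright(58): [52, 74, 58]
popright(): [52, 74]
popright(): [52]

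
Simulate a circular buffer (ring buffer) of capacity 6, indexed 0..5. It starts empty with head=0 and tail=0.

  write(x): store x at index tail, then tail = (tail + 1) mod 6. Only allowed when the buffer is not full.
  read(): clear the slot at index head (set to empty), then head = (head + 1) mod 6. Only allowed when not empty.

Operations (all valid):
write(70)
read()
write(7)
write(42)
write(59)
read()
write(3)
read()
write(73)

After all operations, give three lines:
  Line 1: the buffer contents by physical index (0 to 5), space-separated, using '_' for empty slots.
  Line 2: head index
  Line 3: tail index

Answer: _ _ _ 59 3 73
3
0

Derivation:
write(70): buf=[70 _ _ _ _ _], head=0, tail=1, size=1
read(): buf=[_ _ _ _ _ _], head=1, tail=1, size=0
write(7): buf=[_ 7 _ _ _ _], head=1, tail=2, size=1
write(42): buf=[_ 7 42 _ _ _], head=1, tail=3, size=2
write(59): buf=[_ 7 42 59 _ _], head=1, tail=4, size=3
read(): buf=[_ _ 42 59 _ _], head=2, tail=4, size=2
write(3): buf=[_ _ 42 59 3 _], head=2, tail=5, size=3
read(): buf=[_ _ _ 59 3 _], head=3, tail=5, size=2
write(73): buf=[_ _ _ 59 3 73], head=3, tail=0, size=3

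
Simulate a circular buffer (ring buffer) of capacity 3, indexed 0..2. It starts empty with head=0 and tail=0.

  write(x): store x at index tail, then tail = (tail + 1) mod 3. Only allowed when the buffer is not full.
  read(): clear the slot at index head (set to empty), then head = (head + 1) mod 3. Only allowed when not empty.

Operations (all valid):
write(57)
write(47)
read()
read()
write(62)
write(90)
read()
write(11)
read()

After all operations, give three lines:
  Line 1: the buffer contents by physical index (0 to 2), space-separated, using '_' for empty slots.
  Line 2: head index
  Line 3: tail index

write(57): buf=[57 _ _], head=0, tail=1, size=1
write(47): buf=[57 47 _], head=0, tail=2, size=2
read(): buf=[_ 47 _], head=1, tail=2, size=1
read(): buf=[_ _ _], head=2, tail=2, size=0
write(62): buf=[_ _ 62], head=2, tail=0, size=1
write(90): buf=[90 _ 62], head=2, tail=1, size=2
read(): buf=[90 _ _], head=0, tail=1, size=1
write(11): buf=[90 11 _], head=0, tail=2, size=2
read(): buf=[_ 11 _], head=1, tail=2, size=1

Answer: _ 11 _
1
2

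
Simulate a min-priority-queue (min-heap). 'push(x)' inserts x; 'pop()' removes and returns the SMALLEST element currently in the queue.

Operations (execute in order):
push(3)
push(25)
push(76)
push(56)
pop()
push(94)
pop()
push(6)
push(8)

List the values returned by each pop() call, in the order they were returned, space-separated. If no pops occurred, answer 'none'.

Answer: 3 25

Derivation:
push(3): heap contents = [3]
push(25): heap contents = [3, 25]
push(76): heap contents = [3, 25, 76]
push(56): heap contents = [3, 25, 56, 76]
pop() → 3: heap contents = [25, 56, 76]
push(94): heap contents = [25, 56, 76, 94]
pop() → 25: heap contents = [56, 76, 94]
push(6): heap contents = [6, 56, 76, 94]
push(8): heap contents = [6, 8, 56, 76, 94]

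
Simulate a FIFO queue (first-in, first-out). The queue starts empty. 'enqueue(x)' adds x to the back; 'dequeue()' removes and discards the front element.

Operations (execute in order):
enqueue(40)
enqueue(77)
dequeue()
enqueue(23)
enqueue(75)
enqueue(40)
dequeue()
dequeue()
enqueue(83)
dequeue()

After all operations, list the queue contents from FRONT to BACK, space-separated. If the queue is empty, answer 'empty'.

Answer: 40 83

Derivation:
enqueue(40): [40]
enqueue(77): [40, 77]
dequeue(): [77]
enqueue(23): [77, 23]
enqueue(75): [77, 23, 75]
enqueue(40): [77, 23, 75, 40]
dequeue(): [23, 75, 40]
dequeue(): [75, 40]
enqueue(83): [75, 40, 83]
dequeue(): [40, 83]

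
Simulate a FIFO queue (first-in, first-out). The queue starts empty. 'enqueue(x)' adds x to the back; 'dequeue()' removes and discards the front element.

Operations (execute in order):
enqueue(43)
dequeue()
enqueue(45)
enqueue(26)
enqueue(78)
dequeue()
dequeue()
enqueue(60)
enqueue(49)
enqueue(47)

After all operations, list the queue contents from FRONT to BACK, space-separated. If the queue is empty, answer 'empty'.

enqueue(43): [43]
dequeue(): []
enqueue(45): [45]
enqueue(26): [45, 26]
enqueue(78): [45, 26, 78]
dequeue(): [26, 78]
dequeue(): [78]
enqueue(60): [78, 60]
enqueue(49): [78, 60, 49]
enqueue(47): [78, 60, 49, 47]

Answer: 78 60 49 47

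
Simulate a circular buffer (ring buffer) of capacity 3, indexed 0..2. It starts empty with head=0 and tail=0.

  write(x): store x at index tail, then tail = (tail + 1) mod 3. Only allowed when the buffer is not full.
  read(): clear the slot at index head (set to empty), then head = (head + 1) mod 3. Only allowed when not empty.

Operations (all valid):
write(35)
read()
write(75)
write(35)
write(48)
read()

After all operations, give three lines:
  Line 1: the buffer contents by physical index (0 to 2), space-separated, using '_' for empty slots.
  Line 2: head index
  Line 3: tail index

write(35): buf=[35 _ _], head=0, tail=1, size=1
read(): buf=[_ _ _], head=1, tail=1, size=0
write(75): buf=[_ 75 _], head=1, tail=2, size=1
write(35): buf=[_ 75 35], head=1, tail=0, size=2
write(48): buf=[48 75 35], head=1, tail=1, size=3
read(): buf=[48 _ 35], head=2, tail=1, size=2

Answer: 48 _ 35
2
1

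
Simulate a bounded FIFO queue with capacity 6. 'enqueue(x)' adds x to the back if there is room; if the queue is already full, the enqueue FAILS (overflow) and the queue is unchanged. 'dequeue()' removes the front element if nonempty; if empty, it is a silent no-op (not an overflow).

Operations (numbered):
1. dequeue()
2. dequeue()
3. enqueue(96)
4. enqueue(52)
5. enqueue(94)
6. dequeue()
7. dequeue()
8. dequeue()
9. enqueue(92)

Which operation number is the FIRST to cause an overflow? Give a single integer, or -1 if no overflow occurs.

Answer: -1

Derivation:
1. dequeue(): empty, no-op, size=0
2. dequeue(): empty, no-op, size=0
3. enqueue(96): size=1
4. enqueue(52): size=2
5. enqueue(94): size=3
6. dequeue(): size=2
7. dequeue(): size=1
8. dequeue(): size=0
9. enqueue(92): size=1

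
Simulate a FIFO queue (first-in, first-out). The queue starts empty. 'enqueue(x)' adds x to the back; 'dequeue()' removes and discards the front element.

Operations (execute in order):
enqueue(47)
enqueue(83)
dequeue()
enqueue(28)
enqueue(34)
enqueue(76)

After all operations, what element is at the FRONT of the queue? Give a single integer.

Answer: 83

Derivation:
enqueue(47): queue = [47]
enqueue(83): queue = [47, 83]
dequeue(): queue = [83]
enqueue(28): queue = [83, 28]
enqueue(34): queue = [83, 28, 34]
enqueue(76): queue = [83, 28, 34, 76]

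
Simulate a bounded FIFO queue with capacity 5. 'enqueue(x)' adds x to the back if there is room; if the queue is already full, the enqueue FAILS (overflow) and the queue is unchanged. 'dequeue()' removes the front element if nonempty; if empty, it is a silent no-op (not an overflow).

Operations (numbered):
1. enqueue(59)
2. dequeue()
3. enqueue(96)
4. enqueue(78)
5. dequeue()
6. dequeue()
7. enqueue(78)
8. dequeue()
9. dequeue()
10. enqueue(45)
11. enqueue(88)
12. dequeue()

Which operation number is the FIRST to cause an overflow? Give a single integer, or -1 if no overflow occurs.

1. enqueue(59): size=1
2. dequeue(): size=0
3. enqueue(96): size=1
4. enqueue(78): size=2
5. dequeue(): size=1
6. dequeue(): size=0
7. enqueue(78): size=1
8. dequeue(): size=0
9. dequeue(): empty, no-op, size=0
10. enqueue(45): size=1
11. enqueue(88): size=2
12. dequeue(): size=1

Answer: -1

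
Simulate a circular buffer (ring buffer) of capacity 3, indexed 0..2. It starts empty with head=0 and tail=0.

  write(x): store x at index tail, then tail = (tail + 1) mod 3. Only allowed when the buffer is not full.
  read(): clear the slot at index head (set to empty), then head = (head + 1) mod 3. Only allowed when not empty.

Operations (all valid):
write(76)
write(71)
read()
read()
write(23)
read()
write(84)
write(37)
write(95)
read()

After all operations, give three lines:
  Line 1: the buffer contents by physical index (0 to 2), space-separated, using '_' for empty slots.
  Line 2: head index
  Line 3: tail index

write(76): buf=[76 _ _], head=0, tail=1, size=1
write(71): buf=[76 71 _], head=0, tail=2, size=2
read(): buf=[_ 71 _], head=1, tail=2, size=1
read(): buf=[_ _ _], head=2, tail=2, size=0
write(23): buf=[_ _ 23], head=2, tail=0, size=1
read(): buf=[_ _ _], head=0, tail=0, size=0
write(84): buf=[84 _ _], head=0, tail=1, size=1
write(37): buf=[84 37 _], head=0, tail=2, size=2
write(95): buf=[84 37 95], head=0, tail=0, size=3
read(): buf=[_ 37 95], head=1, tail=0, size=2

Answer: _ 37 95
1
0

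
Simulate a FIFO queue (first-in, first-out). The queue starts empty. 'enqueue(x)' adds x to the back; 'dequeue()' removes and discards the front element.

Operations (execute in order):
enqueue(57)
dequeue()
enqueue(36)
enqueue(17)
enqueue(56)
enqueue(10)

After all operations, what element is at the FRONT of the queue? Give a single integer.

Answer: 36

Derivation:
enqueue(57): queue = [57]
dequeue(): queue = []
enqueue(36): queue = [36]
enqueue(17): queue = [36, 17]
enqueue(56): queue = [36, 17, 56]
enqueue(10): queue = [36, 17, 56, 10]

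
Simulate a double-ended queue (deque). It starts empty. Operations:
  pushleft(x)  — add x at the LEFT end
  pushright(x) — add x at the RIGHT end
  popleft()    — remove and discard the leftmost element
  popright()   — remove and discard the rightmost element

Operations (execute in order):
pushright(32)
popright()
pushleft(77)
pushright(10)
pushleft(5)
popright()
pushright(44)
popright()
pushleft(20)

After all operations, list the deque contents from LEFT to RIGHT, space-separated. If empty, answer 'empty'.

Answer: 20 5 77

Derivation:
pushright(32): [32]
popright(): []
pushleft(77): [77]
pushright(10): [77, 10]
pushleft(5): [5, 77, 10]
popright(): [5, 77]
pushright(44): [5, 77, 44]
popright(): [5, 77]
pushleft(20): [20, 5, 77]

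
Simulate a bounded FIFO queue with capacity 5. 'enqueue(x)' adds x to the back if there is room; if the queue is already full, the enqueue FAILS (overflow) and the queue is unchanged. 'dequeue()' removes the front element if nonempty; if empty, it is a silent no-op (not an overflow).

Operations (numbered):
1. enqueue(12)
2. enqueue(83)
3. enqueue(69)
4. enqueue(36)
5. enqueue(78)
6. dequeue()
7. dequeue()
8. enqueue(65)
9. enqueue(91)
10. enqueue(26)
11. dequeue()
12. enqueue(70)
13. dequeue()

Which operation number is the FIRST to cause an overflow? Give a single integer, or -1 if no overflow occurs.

1. enqueue(12): size=1
2. enqueue(83): size=2
3. enqueue(69): size=3
4. enqueue(36): size=4
5. enqueue(78): size=5
6. dequeue(): size=4
7. dequeue(): size=3
8. enqueue(65): size=4
9. enqueue(91): size=5
10. enqueue(26): size=5=cap → OVERFLOW (fail)
11. dequeue(): size=4
12. enqueue(70): size=5
13. dequeue(): size=4

Answer: 10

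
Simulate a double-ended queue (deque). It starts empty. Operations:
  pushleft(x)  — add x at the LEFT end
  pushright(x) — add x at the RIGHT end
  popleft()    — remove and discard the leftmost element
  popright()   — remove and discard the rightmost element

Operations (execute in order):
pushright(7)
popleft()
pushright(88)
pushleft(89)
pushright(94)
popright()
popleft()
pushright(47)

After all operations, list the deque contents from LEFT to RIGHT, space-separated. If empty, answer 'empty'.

pushright(7): [7]
popleft(): []
pushright(88): [88]
pushleft(89): [89, 88]
pushright(94): [89, 88, 94]
popright(): [89, 88]
popleft(): [88]
pushright(47): [88, 47]

Answer: 88 47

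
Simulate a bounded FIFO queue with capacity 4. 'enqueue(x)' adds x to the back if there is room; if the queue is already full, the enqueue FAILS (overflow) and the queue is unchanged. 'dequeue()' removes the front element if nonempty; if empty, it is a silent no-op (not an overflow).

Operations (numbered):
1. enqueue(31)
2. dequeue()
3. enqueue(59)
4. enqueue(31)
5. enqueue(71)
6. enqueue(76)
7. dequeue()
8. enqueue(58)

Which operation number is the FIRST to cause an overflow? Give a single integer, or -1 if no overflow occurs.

1. enqueue(31): size=1
2. dequeue(): size=0
3. enqueue(59): size=1
4. enqueue(31): size=2
5. enqueue(71): size=3
6. enqueue(76): size=4
7. dequeue(): size=3
8. enqueue(58): size=4

Answer: -1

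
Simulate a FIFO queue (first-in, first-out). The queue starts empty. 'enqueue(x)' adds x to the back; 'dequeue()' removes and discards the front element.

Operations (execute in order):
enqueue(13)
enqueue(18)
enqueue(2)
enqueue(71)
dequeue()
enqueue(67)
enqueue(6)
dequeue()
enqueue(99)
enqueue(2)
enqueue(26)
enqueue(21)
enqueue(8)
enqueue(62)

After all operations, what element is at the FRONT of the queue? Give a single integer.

enqueue(13): queue = [13]
enqueue(18): queue = [13, 18]
enqueue(2): queue = [13, 18, 2]
enqueue(71): queue = [13, 18, 2, 71]
dequeue(): queue = [18, 2, 71]
enqueue(67): queue = [18, 2, 71, 67]
enqueue(6): queue = [18, 2, 71, 67, 6]
dequeue(): queue = [2, 71, 67, 6]
enqueue(99): queue = [2, 71, 67, 6, 99]
enqueue(2): queue = [2, 71, 67, 6, 99, 2]
enqueue(26): queue = [2, 71, 67, 6, 99, 2, 26]
enqueue(21): queue = [2, 71, 67, 6, 99, 2, 26, 21]
enqueue(8): queue = [2, 71, 67, 6, 99, 2, 26, 21, 8]
enqueue(62): queue = [2, 71, 67, 6, 99, 2, 26, 21, 8, 62]

Answer: 2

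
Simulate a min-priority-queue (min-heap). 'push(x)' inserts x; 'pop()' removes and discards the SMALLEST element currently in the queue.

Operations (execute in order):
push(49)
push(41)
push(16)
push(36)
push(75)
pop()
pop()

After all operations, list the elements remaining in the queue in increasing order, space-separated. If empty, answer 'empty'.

Answer: 41 49 75

Derivation:
push(49): heap contents = [49]
push(41): heap contents = [41, 49]
push(16): heap contents = [16, 41, 49]
push(36): heap contents = [16, 36, 41, 49]
push(75): heap contents = [16, 36, 41, 49, 75]
pop() → 16: heap contents = [36, 41, 49, 75]
pop() → 36: heap contents = [41, 49, 75]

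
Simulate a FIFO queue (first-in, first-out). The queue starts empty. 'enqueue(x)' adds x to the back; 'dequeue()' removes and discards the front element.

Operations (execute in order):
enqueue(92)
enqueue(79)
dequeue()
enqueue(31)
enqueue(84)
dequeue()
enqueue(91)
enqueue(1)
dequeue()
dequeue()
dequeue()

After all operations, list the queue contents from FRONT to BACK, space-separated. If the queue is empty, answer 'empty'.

Answer: 1

Derivation:
enqueue(92): [92]
enqueue(79): [92, 79]
dequeue(): [79]
enqueue(31): [79, 31]
enqueue(84): [79, 31, 84]
dequeue(): [31, 84]
enqueue(91): [31, 84, 91]
enqueue(1): [31, 84, 91, 1]
dequeue(): [84, 91, 1]
dequeue(): [91, 1]
dequeue(): [1]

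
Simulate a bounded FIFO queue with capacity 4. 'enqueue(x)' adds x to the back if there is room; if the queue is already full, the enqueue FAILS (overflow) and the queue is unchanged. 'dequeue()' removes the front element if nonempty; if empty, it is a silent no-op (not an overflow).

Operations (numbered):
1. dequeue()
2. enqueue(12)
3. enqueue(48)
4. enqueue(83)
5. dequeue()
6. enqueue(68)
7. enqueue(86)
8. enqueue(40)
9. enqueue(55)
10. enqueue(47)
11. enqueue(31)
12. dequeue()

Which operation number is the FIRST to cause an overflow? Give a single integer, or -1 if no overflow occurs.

Answer: 8

Derivation:
1. dequeue(): empty, no-op, size=0
2. enqueue(12): size=1
3. enqueue(48): size=2
4. enqueue(83): size=3
5. dequeue(): size=2
6. enqueue(68): size=3
7. enqueue(86): size=4
8. enqueue(40): size=4=cap → OVERFLOW (fail)
9. enqueue(55): size=4=cap → OVERFLOW (fail)
10. enqueue(47): size=4=cap → OVERFLOW (fail)
11. enqueue(31): size=4=cap → OVERFLOW (fail)
12. dequeue(): size=3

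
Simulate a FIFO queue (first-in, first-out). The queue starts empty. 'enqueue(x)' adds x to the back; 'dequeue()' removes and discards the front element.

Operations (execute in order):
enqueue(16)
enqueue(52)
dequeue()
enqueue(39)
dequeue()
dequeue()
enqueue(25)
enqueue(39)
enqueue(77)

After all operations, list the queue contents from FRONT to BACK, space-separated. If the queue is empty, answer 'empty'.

enqueue(16): [16]
enqueue(52): [16, 52]
dequeue(): [52]
enqueue(39): [52, 39]
dequeue(): [39]
dequeue(): []
enqueue(25): [25]
enqueue(39): [25, 39]
enqueue(77): [25, 39, 77]

Answer: 25 39 77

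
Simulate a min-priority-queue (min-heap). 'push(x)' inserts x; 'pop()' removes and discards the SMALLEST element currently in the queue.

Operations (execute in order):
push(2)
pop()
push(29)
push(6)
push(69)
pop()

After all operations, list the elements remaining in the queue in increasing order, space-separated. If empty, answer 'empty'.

push(2): heap contents = [2]
pop() → 2: heap contents = []
push(29): heap contents = [29]
push(6): heap contents = [6, 29]
push(69): heap contents = [6, 29, 69]
pop() → 6: heap contents = [29, 69]

Answer: 29 69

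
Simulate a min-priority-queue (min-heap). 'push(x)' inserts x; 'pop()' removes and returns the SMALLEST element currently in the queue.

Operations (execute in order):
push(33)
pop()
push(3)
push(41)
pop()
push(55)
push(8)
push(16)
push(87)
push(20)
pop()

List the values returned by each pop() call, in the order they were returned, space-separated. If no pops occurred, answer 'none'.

push(33): heap contents = [33]
pop() → 33: heap contents = []
push(3): heap contents = [3]
push(41): heap contents = [3, 41]
pop() → 3: heap contents = [41]
push(55): heap contents = [41, 55]
push(8): heap contents = [8, 41, 55]
push(16): heap contents = [8, 16, 41, 55]
push(87): heap contents = [8, 16, 41, 55, 87]
push(20): heap contents = [8, 16, 20, 41, 55, 87]
pop() → 8: heap contents = [16, 20, 41, 55, 87]

Answer: 33 3 8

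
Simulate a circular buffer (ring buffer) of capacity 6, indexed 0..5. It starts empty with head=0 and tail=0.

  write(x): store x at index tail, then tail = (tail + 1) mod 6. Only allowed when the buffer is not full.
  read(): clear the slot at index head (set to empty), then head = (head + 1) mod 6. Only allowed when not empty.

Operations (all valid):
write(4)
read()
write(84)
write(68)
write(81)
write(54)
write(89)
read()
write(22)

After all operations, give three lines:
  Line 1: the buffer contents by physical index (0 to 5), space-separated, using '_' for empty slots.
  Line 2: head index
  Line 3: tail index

write(4): buf=[4 _ _ _ _ _], head=0, tail=1, size=1
read(): buf=[_ _ _ _ _ _], head=1, tail=1, size=0
write(84): buf=[_ 84 _ _ _ _], head=1, tail=2, size=1
write(68): buf=[_ 84 68 _ _ _], head=1, tail=3, size=2
write(81): buf=[_ 84 68 81 _ _], head=1, tail=4, size=3
write(54): buf=[_ 84 68 81 54 _], head=1, tail=5, size=4
write(89): buf=[_ 84 68 81 54 89], head=1, tail=0, size=5
read(): buf=[_ _ 68 81 54 89], head=2, tail=0, size=4
write(22): buf=[22 _ 68 81 54 89], head=2, tail=1, size=5

Answer: 22 _ 68 81 54 89
2
1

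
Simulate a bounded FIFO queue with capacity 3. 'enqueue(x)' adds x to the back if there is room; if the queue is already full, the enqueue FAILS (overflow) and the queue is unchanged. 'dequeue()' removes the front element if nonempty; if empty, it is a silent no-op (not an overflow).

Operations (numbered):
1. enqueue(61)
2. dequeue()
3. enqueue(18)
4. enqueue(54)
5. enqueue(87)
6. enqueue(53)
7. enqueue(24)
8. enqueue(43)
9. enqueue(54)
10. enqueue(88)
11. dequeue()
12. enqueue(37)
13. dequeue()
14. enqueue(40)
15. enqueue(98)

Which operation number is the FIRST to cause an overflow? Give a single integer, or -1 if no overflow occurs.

Answer: 6

Derivation:
1. enqueue(61): size=1
2. dequeue(): size=0
3. enqueue(18): size=1
4. enqueue(54): size=2
5. enqueue(87): size=3
6. enqueue(53): size=3=cap → OVERFLOW (fail)
7. enqueue(24): size=3=cap → OVERFLOW (fail)
8. enqueue(43): size=3=cap → OVERFLOW (fail)
9. enqueue(54): size=3=cap → OVERFLOW (fail)
10. enqueue(88): size=3=cap → OVERFLOW (fail)
11. dequeue(): size=2
12. enqueue(37): size=3
13. dequeue(): size=2
14. enqueue(40): size=3
15. enqueue(98): size=3=cap → OVERFLOW (fail)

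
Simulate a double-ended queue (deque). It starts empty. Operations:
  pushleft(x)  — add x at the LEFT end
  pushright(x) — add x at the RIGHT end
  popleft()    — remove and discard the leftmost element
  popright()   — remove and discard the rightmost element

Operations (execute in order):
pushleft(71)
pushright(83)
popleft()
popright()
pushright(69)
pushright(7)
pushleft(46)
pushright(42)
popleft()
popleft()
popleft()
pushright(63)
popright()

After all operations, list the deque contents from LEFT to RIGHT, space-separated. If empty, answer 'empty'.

pushleft(71): [71]
pushright(83): [71, 83]
popleft(): [83]
popright(): []
pushright(69): [69]
pushright(7): [69, 7]
pushleft(46): [46, 69, 7]
pushright(42): [46, 69, 7, 42]
popleft(): [69, 7, 42]
popleft(): [7, 42]
popleft(): [42]
pushright(63): [42, 63]
popright(): [42]

Answer: 42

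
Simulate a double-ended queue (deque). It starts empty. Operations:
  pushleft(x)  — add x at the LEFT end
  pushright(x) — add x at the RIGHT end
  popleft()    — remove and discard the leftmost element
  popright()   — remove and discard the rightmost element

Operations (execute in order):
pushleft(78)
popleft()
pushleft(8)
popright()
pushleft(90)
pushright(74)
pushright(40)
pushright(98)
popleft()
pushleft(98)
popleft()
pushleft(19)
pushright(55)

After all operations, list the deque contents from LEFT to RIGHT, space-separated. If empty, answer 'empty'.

Answer: 19 74 40 98 55

Derivation:
pushleft(78): [78]
popleft(): []
pushleft(8): [8]
popright(): []
pushleft(90): [90]
pushright(74): [90, 74]
pushright(40): [90, 74, 40]
pushright(98): [90, 74, 40, 98]
popleft(): [74, 40, 98]
pushleft(98): [98, 74, 40, 98]
popleft(): [74, 40, 98]
pushleft(19): [19, 74, 40, 98]
pushright(55): [19, 74, 40, 98, 55]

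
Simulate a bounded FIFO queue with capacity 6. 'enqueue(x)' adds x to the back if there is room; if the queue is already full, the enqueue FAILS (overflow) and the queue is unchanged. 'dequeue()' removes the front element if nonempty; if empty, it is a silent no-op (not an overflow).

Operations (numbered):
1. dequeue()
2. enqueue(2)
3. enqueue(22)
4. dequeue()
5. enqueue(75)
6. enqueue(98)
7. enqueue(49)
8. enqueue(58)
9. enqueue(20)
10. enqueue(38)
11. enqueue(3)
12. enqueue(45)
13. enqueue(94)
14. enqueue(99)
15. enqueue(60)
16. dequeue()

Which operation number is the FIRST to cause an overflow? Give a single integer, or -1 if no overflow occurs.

Answer: 10

Derivation:
1. dequeue(): empty, no-op, size=0
2. enqueue(2): size=1
3. enqueue(22): size=2
4. dequeue(): size=1
5. enqueue(75): size=2
6. enqueue(98): size=3
7. enqueue(49): size=4
8. enqueue(58): size=5
9. enqueue(20): size=6
10. enqueue(38): size=6=cap → OVERFLOW (fail)
11. enqueue(3): size=6=cap → OVERFLOW (fail)
12. enqueue(45): size=6=cap → OVERFLOW (fail)
13. enqueue(94): size=6=cap → OVERFLOW (fail)
14. enqueue(99): size=6=cap → OVERFLOW (fail)
15. enqueue(60): size=6=cap → OVERFLOW (fail)
16. dequeue(): size=5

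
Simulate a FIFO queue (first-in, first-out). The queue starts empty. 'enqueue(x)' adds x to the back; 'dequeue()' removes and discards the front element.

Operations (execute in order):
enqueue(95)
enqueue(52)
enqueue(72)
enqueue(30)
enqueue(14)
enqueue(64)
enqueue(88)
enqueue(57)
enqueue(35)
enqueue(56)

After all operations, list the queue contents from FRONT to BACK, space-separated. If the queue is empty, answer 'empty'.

enqueue(95): [95]
enqueue(52): [95, 52]
enqueue(72): [95, 52, 72]
enqueue(30): [95, 52, 72, 30]
enqueue(14): [95, 52, 72, 30, 14]
enqueue(64): [95, 52, 72, 30, 14, 64]
enqueue(88): [95, 52, 72, 30, 14, 64, 88]
enqueue(57): [95, 52, 72, 30, 14, 64, 88, 57]
enqueue(35): [95, 52, 72, 30, 14, 64, 88, 57, 35]
enqueue(56): [95, 52, 72, 30, 14, 64, 88, 57, 35, 56]

Answer: 95 52 72 30 14 64 88 57 35 56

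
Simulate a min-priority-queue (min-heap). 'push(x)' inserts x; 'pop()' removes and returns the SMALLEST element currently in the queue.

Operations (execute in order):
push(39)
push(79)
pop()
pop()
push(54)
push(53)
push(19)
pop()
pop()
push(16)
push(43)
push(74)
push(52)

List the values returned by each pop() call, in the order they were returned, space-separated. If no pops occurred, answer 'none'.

Answer: 39 79 19 53

Derivation:
push(39): heap contents = [39]
push(79): heap contents = [39, 79]
pop() → 39: heap contents = [79]
pop() → 79: heap contents = []
push(54): heap contents = [54]
push(53): heap contents = [53, 54]
push(19): heap contents = [19, 53, 54]
pop() → 19: heap contents = [53, 54]
pop() → 53: heap contents = [54]
push(16): heap contents = [16, 54]
push(43): heap contents = [16, 43, 54]
push(74): heap contents = [16, 43, 54, 74]
push(52): heap contents = [16, 43, 52, 54, 74]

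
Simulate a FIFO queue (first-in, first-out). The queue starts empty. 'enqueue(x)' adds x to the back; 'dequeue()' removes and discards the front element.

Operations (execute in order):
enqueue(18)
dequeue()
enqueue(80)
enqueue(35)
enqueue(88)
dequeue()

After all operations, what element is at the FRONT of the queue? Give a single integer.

Answer: 35

Derivation:
enqueue(18): queue = [18]
dequeue(): queue = []
enqueue(80): queue = [80]
enqueue(35): queue = [80, 35]
enqueue(88): queue = [80, 35, 88]
dequeue(): queue = [35, 88]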